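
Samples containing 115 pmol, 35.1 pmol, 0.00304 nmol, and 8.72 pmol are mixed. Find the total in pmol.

161.86 pmol

In pmol:
  115 pmol → 115
  35.1 pmol → 35.1
  0.00304 nmol = 0.00304 × 10³ pmol = 3.04
  8.72 pmol → 8.72
Sum: 115 + 35.1 + 3.04 + 8.72 = 161.86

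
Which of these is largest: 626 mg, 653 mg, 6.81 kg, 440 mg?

6.81 kg

626 mg = 0.626 g
653 mg = 0.653 g
6.81 kg = 6810 g
440 mg = 0.44 g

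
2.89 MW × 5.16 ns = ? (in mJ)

2.89 × 10⁶ × 5.16 × 10⁻⁹ = 14.9124 × 10⁻³ J

14.9124 mJ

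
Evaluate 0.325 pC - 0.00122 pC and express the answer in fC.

323.78 fC

In fC:
  0.325 pC = 0.325 × 10³ fC = 325
  0.00122 pC = 0.00122 × 10³ fC = 1.22
Difference: 325 - 1.22 = 323.78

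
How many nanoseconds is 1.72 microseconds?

micro = 1e-6, nano = 1e-9; factor is 1e3.
1.72 × 1e3 = 1720

1720 nanoseconds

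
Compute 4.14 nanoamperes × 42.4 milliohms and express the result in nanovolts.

4.14 × 10⁻⁹ × 42.4 × 10⁻³ = 175.536 × 10⁻¹² V

0.175536 nanovolts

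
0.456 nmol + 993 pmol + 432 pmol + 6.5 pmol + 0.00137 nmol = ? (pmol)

In pmol:
  0.456 nmol = 0.456e3 pmol = 456
  993 pmol → 993
  432 pmol → 432
  6.5 pmol → 6.5
  0.00137 nmol = 0.00137e3 pmol = 1.37
Sum: 456 + 993 + 432 + 6.5 + 1.37 = 1888.87

1888.87 pmol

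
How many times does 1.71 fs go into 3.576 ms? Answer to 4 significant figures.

(3.576 × 10⁻³) / (1.71 × 10⁻¹⁵) = 2.0912 × 10¹²

2091000000000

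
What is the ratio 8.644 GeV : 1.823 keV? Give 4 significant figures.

4742000

(8.644 × 10^9) / (1.823 × 10^3) = 4.7416 × 10^6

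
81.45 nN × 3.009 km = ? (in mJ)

0.24508305 mJ

81.45 × 10⁻⁹ × 3.009 × 10³ = 245.08305 × 10⁻⁶ J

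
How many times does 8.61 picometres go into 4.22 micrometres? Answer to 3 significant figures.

(4.22 × 10⁻⁶) / (8.61 × 10⁻¹²) = 0.4901 × 10⁶

490000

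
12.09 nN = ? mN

0.00001209 mN

nano = 1e-9, milli = 1e-3; factor is 1e-6.
12.09 × 1e-6 = 0.00001209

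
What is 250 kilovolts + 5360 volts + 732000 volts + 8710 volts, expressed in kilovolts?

996.07 kilovolts

In kilovolts:
  250 kilovolts → 250
  5360 volts = 5360 × 10⁻³ kilovolts = 5.36
  732000 volts = 732000 × 10⁻³ kilovolts = 732
  8710 volts = 8710 × 10⁻³ kilovolts = 8.71
Sum: 250 + 5.36 + 732 + 8.71 = 996.07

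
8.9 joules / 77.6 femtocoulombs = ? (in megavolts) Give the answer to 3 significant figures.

(8.9) / (77.6 × 10^-15) = 0.11469 × 10^15 V

115000000 megavolts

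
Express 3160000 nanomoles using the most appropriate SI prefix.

= 3.16 × 10⁻³ moles; 10⁻³ is milli.

3.16 millimoles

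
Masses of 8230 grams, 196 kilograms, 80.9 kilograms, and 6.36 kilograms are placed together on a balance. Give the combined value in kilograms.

291.49 kilograms

In kilograms:
  8230 grams = 8230 × 10^-3 kilograms = 8.23
  196 kilograms → 196
  80.9 kilograms → 80.9
  6.36 kilograms → 6.36
Sum: 8.23 + 196 + 80.9 + 6.36 = 291.49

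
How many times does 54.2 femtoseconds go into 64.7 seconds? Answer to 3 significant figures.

(64.7) / (54.2e-15) = 1.194e15

1190000000000000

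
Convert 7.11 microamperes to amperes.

0.00000711 amperes

micro = 10⁻⁶, (no prefix) = 10⁰; factor is 10⁻⁶.
7.11 × 10⁻⁶ = 0.00000711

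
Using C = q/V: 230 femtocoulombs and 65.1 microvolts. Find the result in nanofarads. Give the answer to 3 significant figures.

(230 × 10⁻¹⁵) / (65.1 × 10⁻⁶) = 3.533 × 10⁻⁹ F

3.53 nanofarads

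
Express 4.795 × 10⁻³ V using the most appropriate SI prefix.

4.795 mV

= 4.795 × 10⁻³ V; 10⁻³ is milli.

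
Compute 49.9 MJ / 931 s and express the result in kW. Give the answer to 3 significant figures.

(49.9 × 10^6) / (931) = 0.053598 × 10^6 W

53.6 kW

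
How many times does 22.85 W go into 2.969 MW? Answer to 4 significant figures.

129900

(2.969e6) / (22.85) = 0.12993e6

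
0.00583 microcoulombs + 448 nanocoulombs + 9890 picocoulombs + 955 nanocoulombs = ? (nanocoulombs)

1418.72 nanocoulombs

In nanocoulombs:
  0.00583 microcoulombs = 0.00583 × 10^3 nanocoulombs = 5.83
  448 nanocoulombs → 448
  9890 picocoulombs = 9890 × 10^-3 nanocoulombs = 9.89
  955 nanocoulombs → 955
Sum: 5.83 + 448 + 9.89 + 955 = 1418.72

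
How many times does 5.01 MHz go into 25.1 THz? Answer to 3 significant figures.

5010000

(25.1e12) / (5.01e6) = 5.01e6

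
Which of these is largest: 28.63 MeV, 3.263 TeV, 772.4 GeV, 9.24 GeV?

3.263 TeV

28.63 MeV = 28630000 eV
3.263 TeV = 3263000000000 eV
772.4 GeV = 772400000000 eV
9.24 GeV = 9240000000 eV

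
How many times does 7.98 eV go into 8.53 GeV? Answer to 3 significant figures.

(8.53e9) / (7.98) = 1.069e9

1070000000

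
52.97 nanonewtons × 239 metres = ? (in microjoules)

12.65983 microjoules

52.97e-9 × 239 = 12659.83e-9 J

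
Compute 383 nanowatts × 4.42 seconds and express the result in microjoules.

383 × 10^-9 × 4.42 = 1692.86 × 10^-9 J

1.69286 microjoules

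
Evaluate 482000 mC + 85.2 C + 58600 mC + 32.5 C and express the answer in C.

658.3 C

In C:
  482000 mC = 482000 × 10⁻³ C = 482
  85.2 C → 85.2
  58600 mC = 58600 × 10⁻³ C = 58.6
  32.5 C → 32.5
Sum: 482 + 85.2 + 58.6 + 32.5 = 658.3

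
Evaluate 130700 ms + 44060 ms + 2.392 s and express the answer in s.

In s:
  130700 ms = 130700e-3 s = 130.7
  44060 ms = 44060e-3 s = 44.06
  2.392 s → 2.392
Sum: 130.7 + 44.06 + 2.392 = 177.152

177.152 s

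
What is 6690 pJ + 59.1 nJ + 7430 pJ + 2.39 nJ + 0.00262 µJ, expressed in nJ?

78.23 nJ

In nJ:
  6690 pJ = 6690 × 10^-3 nJ = 6.69
  59.1 nJ → 59.1
  7430 pJ = 7430 × 10^-3 nJ = 7.43
  2.39 nJ → 2.39
  0.00262 µJ = 0.00262 × 10^3 nJ = 2.62
Sum: 6.69 + 59.1 + 7.43 + 2.39 + 2.62 = 78.23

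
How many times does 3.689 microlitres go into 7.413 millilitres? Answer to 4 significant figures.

2009

(7.413e-3) / (3.689e-6) = 2.0095e3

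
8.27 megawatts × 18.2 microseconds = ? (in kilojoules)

0.150514 kilojoules

8.27e6 × 18.2e-6 = 150.514 J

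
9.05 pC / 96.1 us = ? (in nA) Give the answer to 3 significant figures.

(9.05 × 10^-12) / (96.1 × 10^-6) = 0.094173 × 10^-6 A

94.2 nA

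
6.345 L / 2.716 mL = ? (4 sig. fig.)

(6.345) / (2.716 × 10^-3) = 2.3362 × 10^3

2336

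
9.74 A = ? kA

0.00974 kA

(no prefix) = 1e0, kilo = 1e3; factor is 1e-3.
9.74 × 1e-3 = 0.00974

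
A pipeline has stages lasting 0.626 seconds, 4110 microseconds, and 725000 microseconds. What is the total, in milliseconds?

1355.11 milliseconds

In milliseconds:
  0.626 seconds = 0.626 × 10^3 milliseconds = 626
  4110 microseconds = 4110 × 10^-3 milliseconds = 4.11
  725000 microseconds = 725000 × 10^-3 milliseconds = 725
Sum: 626 + 4.11 + 725 = 1355.11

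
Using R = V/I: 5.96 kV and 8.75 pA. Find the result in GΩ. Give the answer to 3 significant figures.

681000 GΩ

(5.96 × 10³) / (8.75 × 10⁻¹²) = 0.68114 × 10¹⁵ Ω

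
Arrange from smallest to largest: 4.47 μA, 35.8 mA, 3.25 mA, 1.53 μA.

4.47 μA = 0.00000447 A
35.8 mA = 0.0358 A
3.25 mA = 0.00325 A
1.53 μA = 0.00000153 A

1.53 μA < 4.47 μA < 3.25 mA < 35.8 mA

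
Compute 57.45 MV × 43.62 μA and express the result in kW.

57.45 × 10⁶ × 43.62 × 10⁻⁶ = 2505.969 W

2.505969 kW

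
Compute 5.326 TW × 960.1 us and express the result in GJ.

5.1134926 GJ

5.326e12 × 960.1e-6 = 5113.4926e6 J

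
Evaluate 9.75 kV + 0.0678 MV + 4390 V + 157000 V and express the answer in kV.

238.94 kV

In kV:
  9.75 kV → 9.75
  0.0678 MV = 0.0678 × 10³ kV = 67.8
  4390 V = 4390 × 10⁻³ kV = 4.39
  157000 V = 157000 × 10⁻³ kV = 157
Sum: 9.75 + 67.8 + 4.39 + 157 = 238.94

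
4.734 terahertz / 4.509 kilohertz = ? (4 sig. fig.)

1050000000

(4.734e12) / (4.509e3) = 1.0499e9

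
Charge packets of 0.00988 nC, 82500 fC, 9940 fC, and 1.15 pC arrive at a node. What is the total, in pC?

103.47 pC

In pC:
  0.00988 nC = 0.00988e3 pC = 9.88
  82500 fC = 82500e-3 pC = 82.5
  9940 fC = 9940e-3 pC = 9.94
  1.15 pC → 1.15
Sum: 9.88 + 82.5 + 9.94 + 1.15 = 103.47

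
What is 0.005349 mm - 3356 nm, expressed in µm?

1.993 µm

In µm:
  0.005349 mm = 0.005349e3 µm = 5.349
  3356 nm = 3356e-3 µm = 3.356
Difference: 5.349 - 3.356 = 1.993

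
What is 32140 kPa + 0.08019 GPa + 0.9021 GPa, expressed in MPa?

1014.43 MPa

In MPa:
  32140 kPa = 32140e-3 MPa = 32.14
  0.08019 GPa = 0.08019e3 MPa = 80.19
  0.9021 GPa = 0.9021e3 MPa = 902.1
Sum: 32.14 + 80.19 + 902.1 = 1014.43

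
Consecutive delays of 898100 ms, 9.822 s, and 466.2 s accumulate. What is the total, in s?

1374.122 s

In s:
  898100 ms = 898100e-3 s = 898.1
  9.822 s → 9.822
  466.2 s → 466.2
Sum: 898.1 + 9.822 + 466.2 = 1374.122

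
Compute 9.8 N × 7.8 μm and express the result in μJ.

76.44 μJ

9.8 × 7.8e-6 = 76.44e-6 J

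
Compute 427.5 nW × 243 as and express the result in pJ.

0.0000000001038825 pJ

427.5 × 10^-9 × 243 × 10^-18 = 103882.5 × 10^-27 J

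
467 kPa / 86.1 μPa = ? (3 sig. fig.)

(467 × 10^3) / (86.1 × 10^-6) = 5.424 × 10^9

5420000000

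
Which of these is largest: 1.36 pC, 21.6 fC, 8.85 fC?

1.36 pC

1.36 pC = 0.00000000000136 C
21.6 fC = 0.0000000000000216 C
8.85 fC = 0.00000000000000885 C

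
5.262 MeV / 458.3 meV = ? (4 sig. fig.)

11480000

(5.262 × 10^6) / (458.3 × 10^-3) = 0.011482 × 10^9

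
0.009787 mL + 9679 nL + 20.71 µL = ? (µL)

40.176 µL

In µL:
  0.009787 mL = 0.009787e3 µL = 9.787
  9679 nL = 9679e-3 µL = 9.679
  20.71 µL → 20.71
Sum: 9.787 + 9.679 + 20.71 = 40.176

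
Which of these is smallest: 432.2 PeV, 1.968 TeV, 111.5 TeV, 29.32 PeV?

1.968 TeV

432.2 PeV = 432200000000000000 eV
1.968 TeV = 1968000000000 eV
111.5 TeV = 111500000000000 eV
29.32 PeV = 29320000000000000 eV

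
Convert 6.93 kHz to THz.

0.00000000693 THz

kilo = 1e3, tera = 1e12; factor is 1e-9.
6.93 × 1e-9 = 0.00000000693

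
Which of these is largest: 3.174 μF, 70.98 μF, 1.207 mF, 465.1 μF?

1.207 mF

3.174 μF = 0.000003174 F
70.98 μF = 0.00007098 F
1.207 mF = 0.001207 F
465.1 μF = 0.0004651 F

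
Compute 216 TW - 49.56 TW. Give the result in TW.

166.44 TW

In TW:
  216 TW → 216
  49.56 TW → 49.56
Difference: 216 - 49.56 = 166.44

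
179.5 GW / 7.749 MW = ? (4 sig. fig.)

(179.5 × 10⁹) / (7.749 × 10⁶) = 23.164 × 10³

23160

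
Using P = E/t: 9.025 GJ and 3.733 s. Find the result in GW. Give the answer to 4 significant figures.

2.418 GW

(9.025 × 10^9) / (3.733) = 2.41763 × 10^9 W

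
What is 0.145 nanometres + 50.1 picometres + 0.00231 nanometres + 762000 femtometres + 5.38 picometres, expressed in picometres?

In picometres:
  0.145 nanometres = 0.145 × 10^3 picometres = 145
  50.1 picometres → 50.1
  0.00231 nanometres = 0.00231 × 10^3 picometres = 2.31
  762000 femtometres = 762000 × 10^-3 picometres = 762
  5.38 picometres → 5.38
Sum: 145 + 50.1 + 2.31 + 762 + 5.38 = 964.79

964.79 picometres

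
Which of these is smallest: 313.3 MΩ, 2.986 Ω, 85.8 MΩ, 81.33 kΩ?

2.986 Ω

313.3 MΩ = 313300000 Ω
2.986 Ω = 2.986 Ω
85.8 MΩ = 85800000 Ω
81.33 kΩ = 81330 Ω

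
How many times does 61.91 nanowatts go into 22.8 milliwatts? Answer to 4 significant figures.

(22.8e-3) / (61.91e-9) = 0.36828e6

368300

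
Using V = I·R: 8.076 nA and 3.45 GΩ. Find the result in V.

8.076e-9 × 3.45e9 = 27.8622 V

27.8622 V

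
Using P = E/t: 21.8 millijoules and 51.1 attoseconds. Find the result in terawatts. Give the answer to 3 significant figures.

(21.8e-3) / (51.1e-18) = 0.42661e15 W

427 terawatts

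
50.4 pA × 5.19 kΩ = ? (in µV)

50.4 × 10⁻¹² × 5.19 × 10³ = 261.576 × 10⁻⁹ V

0.261576 µV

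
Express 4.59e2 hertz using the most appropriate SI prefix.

459 hertz

= 459 hertz; mantissa already in [1, 1000).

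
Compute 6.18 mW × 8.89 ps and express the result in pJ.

0.0549402 pJ

6.18 × 10^-3 × 8.89 × 10^-12 = 54.9402 × 10^-15 J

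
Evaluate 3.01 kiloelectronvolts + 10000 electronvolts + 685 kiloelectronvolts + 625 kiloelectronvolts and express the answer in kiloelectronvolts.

In kiloelectronvolts:
  3.01 kiloelectronvolts → 3.01
  10000 electronvolts = 10000e-3 kiloelectronvolts = 10
  685 kiloelectronvolts → 685
  625 kiloelectronvolts → 625
Sum: 3.01 + 10 + 685 + 625 = 1323.01

1323.01 kiloelectronvolts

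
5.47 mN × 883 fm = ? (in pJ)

5.47 × 10⁻³ × 883 × 10⁻¹⁵ = 4830.01 × 10⁻¹⁸ J

0.00483001 pJ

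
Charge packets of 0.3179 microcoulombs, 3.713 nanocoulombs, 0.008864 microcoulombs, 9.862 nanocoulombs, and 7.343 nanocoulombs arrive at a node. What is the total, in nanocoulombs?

In nanocoulombs:
  0.3179 microcoulombs = 0.3179 × 10^3 nanocoulombs = 317.9
  3.713 nanocoulombs → 3.713
  0.008864 microcoulombs = 0.008864 × 10^3 nanocoulombs = 8.864
  9.862 nanocoulombs → 9.862
  7.343 nanocoulombs → 7.343
Sum: 317.9 + 3.713 + 8.864 + 9.862 + 7.343 = 347.682

347.682 nanocoulombs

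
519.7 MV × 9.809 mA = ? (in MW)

5.0977373 MW

519.7 × 10⁶ × 9.809 × 10⁻³ = 5097.7373 × 10³ W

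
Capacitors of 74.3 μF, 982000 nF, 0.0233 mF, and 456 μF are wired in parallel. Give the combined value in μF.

In μF:
  74.3 μF → 74.3
  982000 nF = 982000 × 10⁻³ μF = 982
  0.0233 mF = 0.0233 × 10³ μF = 23.3
  456 μF → 456
Sum: 74.3 + 982 + 23.3 + 456 = 1535.6

1535.6 μF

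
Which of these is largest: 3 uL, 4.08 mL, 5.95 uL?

3 uL = 0.000003 L
4.08 mL = 0.00408 L
5.95 uL = 0.00000595 L

4.08 mL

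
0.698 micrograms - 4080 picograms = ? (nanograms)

693.92 nanograms

In nanograms:
  0.698 micrograms = 0.698 × 10³ nanograms = 698
  4080 picograms = 4080 × 10⁻³ nanograms = 4.08
Difference: 698 - 4.08 = 693.92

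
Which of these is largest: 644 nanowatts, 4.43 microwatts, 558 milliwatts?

558 milliwatts

644 nanowatts = 0.000000644 watts
4.43 microwatts = 0.00000443 watts
558 milliwatts = 0.558 watts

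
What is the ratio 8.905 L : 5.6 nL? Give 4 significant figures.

(8.905) / (5.6 × 10⁻⁹) = 1.5902 × 10⁹

1590000000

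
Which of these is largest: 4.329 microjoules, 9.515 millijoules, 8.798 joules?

4.329 microjoules = 0.000004329 joules
9.515 millijoules = 0.009515 joules
8.798 joules = 8.798 joules

8.798 joules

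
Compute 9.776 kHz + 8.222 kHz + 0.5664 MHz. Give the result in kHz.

In kHz:
  9.776 kHz → 9.776
  8.222 kHz → 8.222
  0.5664 MHz = 0.5664 × 10^3 kHz = 566.4
Sum: 9.776 + 8.222 + 566.4 = 584.398

584.398 kHz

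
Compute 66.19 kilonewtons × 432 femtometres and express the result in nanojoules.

28.59408 nanojoules

66.19e3 × 432e-15 = 28594.08e-12 J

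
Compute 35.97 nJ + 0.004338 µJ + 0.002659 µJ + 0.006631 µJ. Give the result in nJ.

49.598 nJ

In nJ:
  35.97 nJ → 35.97
  0.004338 µJ = 0.004338e3 nJ = 4.338
  0.002659 µJ = 0.002659e3 nJ = 2.659
  0.006631 µJ = 0.006631e3 nJ = 6.631
Sum: 35.97 + 4.338 + 2.659 + 6.631 = 49.598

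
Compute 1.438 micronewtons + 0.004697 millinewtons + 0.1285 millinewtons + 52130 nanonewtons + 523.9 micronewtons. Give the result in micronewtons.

710.665 micronewtons

In micronewtons:
  1.438 micronewtons → 1.438
  0.004697 millinewtons = 0.004697 × 10³ micronewtons = 4.697
  0.1285 millinewtons = 0.1285 × 10³ micronewtons = 128.5
  52130 nanonewtons = 52130 × 10⁻³ micronewtons = 52.13
  523.9 micronewtons → 523.9
Sum: 1.438 + 4.697 + 128.5 + 52.13 + 523.9 = 710.665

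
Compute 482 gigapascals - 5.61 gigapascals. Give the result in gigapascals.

476.39 gigapascals

In gigapascals:
  482 gigapascals → 482
  5.61 gigapascals → 5.61
Difference: 482 - 5.61 = 476.39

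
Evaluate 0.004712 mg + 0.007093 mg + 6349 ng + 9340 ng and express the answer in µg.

In µg:
  0.004712 mg = 0.004712 × 10³ µg = 4.712
  0.007093 mg = 0.007093 × 10³ µg = 7.093
  6349 ng = 6349 × 10⁻³ µg = 6.349
  9340 ng = 9340 × 10⁻³ µg = 9.34
Sum: 4.712 + 7.093 + 6.349 + 9.34 = 27.494

27.494 µg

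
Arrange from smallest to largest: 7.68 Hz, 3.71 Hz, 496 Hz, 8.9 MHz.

7.68 Hz = 7.68 Hz
3.71 Hz = 3.71 Hz
496 Hz = 496 Hz
8.9 MHz = 8900000 Hz

3.71 Hz < 7.68 Hz < 496 Hz < 8.9 MHz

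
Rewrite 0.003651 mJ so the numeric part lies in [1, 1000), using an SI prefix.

= 3.651 × 10⁻⁶ J; 10⁻⁶ is micro.

3.651 μJ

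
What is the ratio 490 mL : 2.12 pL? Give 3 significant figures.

(490 × 10^-3) / (2.12 × 10^-12) = 231.1 × 10^9

231000000000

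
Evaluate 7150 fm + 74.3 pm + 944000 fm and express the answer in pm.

1025.45 pm

In pm:
  7150 fm = 7150 × 10⁻³ pm = 7.15
  74.3 pm → 74.3
  944000 fm = 944000 × 10⁻³ pm = 944
Sum: 7.15 + 74.3 + 944 = 1025.45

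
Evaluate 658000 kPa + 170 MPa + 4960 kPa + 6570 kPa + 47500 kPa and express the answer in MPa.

887.03 MPa

In MPa:
  658000 kPa = 658000 × 10^-3 MPa = 658
  170 MPa → 170
  4960 kPa = 4960 × 10^-3 MPa = 4.96
  6570 kPa = 6570 × 10^-3 MPa = 6.57
  47500 kPa = 47500 × 10^-3 MPa = 47.5
Sum: 658 + 170 + 4.96 + 6.57 + 47.5 = 887.03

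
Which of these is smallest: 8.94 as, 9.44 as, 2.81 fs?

8.94 as = 0.00000000000000000894 s
9.44 as = 0.00000000000000000944 s
2.81 fs = 0.00000000000000281 s

8.94 as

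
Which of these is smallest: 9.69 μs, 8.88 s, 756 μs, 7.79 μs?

7.79 μs

9.69 μs = 0.00000969 s
8.88 s = 8.88 s
756 μs = 0.000756 s
7.79 μs = 0.00000779 s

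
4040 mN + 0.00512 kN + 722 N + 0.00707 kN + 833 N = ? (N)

In N:
  4040 mN = 4040 × 10^-3 N = 4.04
  0.00512 kN = 0.00512 × 10^3 N = 5.12
  722 N → 722
  0.00707 kN = 0.00707 × 10^3 N = 7.07
  833 N → 833
Sum: 4.04 + 5.12 + 722 + 7.07 + 833 = 1571.23

1571.23 N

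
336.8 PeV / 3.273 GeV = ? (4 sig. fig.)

102900000

(336.8 × 10^15) / (3.273 × 10^9) = 102.9 × 10^6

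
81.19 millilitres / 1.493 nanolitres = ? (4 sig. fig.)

54380000

(81.19 × 10⁻³) / (1.493 × 10⁻⁹) = 54.38 × 10⁶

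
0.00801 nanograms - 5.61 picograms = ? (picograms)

In picograms:
  0.00801 nanograms = 0.00801 × 10^3 picograms = 8.01
  5.61 picograms → 5.61
Difference: 8.01 - 5.61 = 2.4

2.4 picograms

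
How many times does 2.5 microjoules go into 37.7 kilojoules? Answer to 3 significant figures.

(37.7e3) / (2.5e-6) = 15.08e9

15100000000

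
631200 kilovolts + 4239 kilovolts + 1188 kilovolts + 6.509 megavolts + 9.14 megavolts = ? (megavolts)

In megavolts:
  631200 kilovolts = 631200 × 10⁻³ megavolts = 631.2
  4239 kilovolts = 4239 × 10⁻³ megavolts = 4.239
  1188 kilovolts = 1188 × 10⁻³ megavolts = 1.188
  6.509 megavolts → 6.509
  9.14 megavolts → 9.14
Sum: 631.2 + 4.239 + 1.188 + 6.509 + 9.14 = 652.276

652.276 megavolts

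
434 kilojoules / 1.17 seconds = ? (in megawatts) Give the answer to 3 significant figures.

(434 × 10³) / (1.17) = 370.94 × 10³ W

0.371 megawatts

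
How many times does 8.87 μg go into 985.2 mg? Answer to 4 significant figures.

111100

(985.2e-3) / (8.87e-6) = 111.07e3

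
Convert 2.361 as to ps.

atto = 1e-18, pico = 1e-12; factor is 1e-6.
2.361 × 1e-6 = 0.000002361

0.000002361 ps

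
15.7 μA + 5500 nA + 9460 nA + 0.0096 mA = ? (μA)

In μA:
  15.7 μA → 15.7
  5500 nA = 5500e-3 μA = 5.5
  9460 nA = 9460e-3 μA = 9.46
  0.0096 mA = 0.0096e3 μA = 9.6
Sum: 15.7 + 5.5 + 9.46 + 9.6 = 40.26

40.26 μA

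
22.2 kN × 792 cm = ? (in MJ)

0.175824 MJ

22.2 × 10^3 × 792 × 10^-2 = 17582.4 × 10^1 J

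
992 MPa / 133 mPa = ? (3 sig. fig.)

(992 × 10⁶) / (133 × 10⁻³) = 7.459 × 10⁹

7460000000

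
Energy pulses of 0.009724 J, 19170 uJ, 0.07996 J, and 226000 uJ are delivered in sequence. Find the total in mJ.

334.854 mJ

In mJ:
  0.009724 J = 0.009724 × 10³ mJ = 9.724
  19170 uJ = 19170 × 10⁻³ mJ = 19.17
  0.07996 J = 0.07996 × 10³ mJ = 79.96
  226000 uJ = 226000 × 10⁻³ mJ = 226
Sum: 9.724 + 19.17 + 79.96 + 226 = 334.854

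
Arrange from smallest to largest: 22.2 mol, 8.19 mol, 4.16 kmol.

22.2 mol = 22.2 mol
8.19 mol = 8.19 mol
4.16 kmol = 4160 mol

8.19 mol < 22.2 mol < 4.16 kmol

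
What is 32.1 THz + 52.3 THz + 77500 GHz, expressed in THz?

In THz:
  32.1 THz → 32.1
  52.3 THz → 52.3
  77500 GHz = 77500 × 10^-3 THz = 77.5
Sum: 32.1 + 52.3 + 77.5 = 161.9

161.9 THz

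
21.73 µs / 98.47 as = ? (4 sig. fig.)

(21.73e-6) / (98.47e-18) = 0.22068e12

220700000000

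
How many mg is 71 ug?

micro = 1e-6, milli = 1e-3; factor is 1e-3.
71 × 1e-3 = 0.071

0.071 mg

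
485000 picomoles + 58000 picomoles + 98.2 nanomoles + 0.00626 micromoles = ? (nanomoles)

In nanomoles:
  485000 picomoles = 485000 × 10^-3 nanomoles = 485
  58000 picomoles = 58000 × 10^-3 nanomoles = 58
  98.2 nanomoles → 98.2
  0.00626 micromoles = 0.00626 × 10^3 nanomoles = 6.26
Sum: 485 + 58 + 98.2 + 6.26 = 647.46

647.46 nanomoles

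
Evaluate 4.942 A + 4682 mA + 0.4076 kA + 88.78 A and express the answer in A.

506.004 A

In A:
  4.942 A → 4.942
  4682 mA = 4682e-3 A = 4.682
  0.4076 kA = 0.4076e3 A = 407.6
  88.78 A → 88.78
Sum: 4.942 + 4.682 + 407.6 + 88.78 = 506.004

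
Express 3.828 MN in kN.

mega = 10⁶, kilo = 10³; factor is 10³.
3.828 × 10³ = 3828

3828 kN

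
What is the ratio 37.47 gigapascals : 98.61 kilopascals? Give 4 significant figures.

380000

(37.47 × 10^9) / (98.61 × 10^3) = 0.37998 × 10^6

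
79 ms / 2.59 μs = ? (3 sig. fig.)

30500

(79 × 10^-3) / (2.59 × 10^-6) = 30.5 × 10^3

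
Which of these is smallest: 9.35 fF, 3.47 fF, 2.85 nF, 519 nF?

3.47 fF

9.35 fF = 0.00000000000000935 F
3.47 fF = 0.00000000000000347 F
2.85 nF = 0.00000000285 F
519 nF = 0.000000519 F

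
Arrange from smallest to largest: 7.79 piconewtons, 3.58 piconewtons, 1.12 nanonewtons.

3.58 piconewtons < 7.79 piconewtons < 1.12 nanonewtons

7.79 piconewtons = 0.00000000000779 newtons
3.58 piconewtons = 0.00000000000358 newtons
1.12 nanonewtons = 0.00000000112 newtons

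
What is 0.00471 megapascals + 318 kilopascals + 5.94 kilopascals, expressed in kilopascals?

In kilopascals:
  0.00471 megapascals = 0.00471 × 10³ kilopascals = 4.71
  318 kilopascals → 318
  5.94 kilopascals → 5.94
Sum: 4.71 + 318 + 5.94 = 328.65

328.65 kilopascals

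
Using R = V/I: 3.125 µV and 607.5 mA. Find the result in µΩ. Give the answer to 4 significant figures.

5.144 µΩ

(3.125e-6) / (607.5e-3) = 0.00514403e-3 Ω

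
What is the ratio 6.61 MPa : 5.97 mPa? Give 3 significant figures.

(6.61 × 10⁶) / (5.97 × 10⁻³) = 1.107 × 10⁹

1110000000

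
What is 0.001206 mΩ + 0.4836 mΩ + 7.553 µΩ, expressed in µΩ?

492.359 µΩ

In µΩ:
  0.001206 mΩ = 0.001206e3 µΩ = 1.206
  0.4836 mΩ = 0.4836e3 µΩ = 483.6
  7.553 µΩ → 7.553
Sum: 1.206 + 483.6 + 7.553 = 492.359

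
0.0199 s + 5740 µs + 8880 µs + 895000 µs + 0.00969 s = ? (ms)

939.21 ms

In ms:
  0.0199 s = 0.0199 × 10^3 ms = 19.9
  5740 µs = 5740 × 10^-3 ms = 5.74
  8880 µs = 8880 × 10^-3 ms = 8.88
  895000 µs = 895000 × 10^-3 ms = 895
  0.00969 s = 0.00969 × 10^3 ms = 9.69
Sum: 19.9 + 5.74 + 8.88 + 895 + 9.69 = 939.21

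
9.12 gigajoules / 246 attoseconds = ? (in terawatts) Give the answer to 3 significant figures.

(9.12 × 10⁹) / (246 × 10⁻¹⁸) = 0.037073 × 10²⁷ W

37100000000000 terawatts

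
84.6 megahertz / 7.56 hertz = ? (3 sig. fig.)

11200000

(84.6e6) / (7.56) = 11.19e6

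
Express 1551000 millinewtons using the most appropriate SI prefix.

= 1.551e3 newtons; 1e3 is kilo.

1.551 kilonewtons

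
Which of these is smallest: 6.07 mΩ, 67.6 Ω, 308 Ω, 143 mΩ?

6.07 mΩ

6.07 mΩ = 0.00607 Ω
67.6 Ω = 67.6 Ω
308 Ω = 308 Ω
143 mΩ = 0.143 Ω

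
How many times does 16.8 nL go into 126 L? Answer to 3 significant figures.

7500000000

(126) / (16.8 × 10^-9) = 7.5 × 10^9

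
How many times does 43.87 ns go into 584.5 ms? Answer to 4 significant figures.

(584.5 × 10⁻³) / (43.87 × 10⁻⁹) = 13.323 × 10⁶

13320000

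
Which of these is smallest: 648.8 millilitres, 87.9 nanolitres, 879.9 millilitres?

87.9 nanolitres

648.8 millilitres = 0.6488 litres
87.9 nanolitres = 0.0000000879 litres
879.9 millilitres = 0.8799 litres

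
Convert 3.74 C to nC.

3740000000 nC

(no prefix) = 10⁰, nano = 10⁻⁹; factor is 10⁹.
3.74 × 10⁹ = 3740000000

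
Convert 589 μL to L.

0.000589 L

micro = 1e-6, (no prefix) = 1e0; factor is 1e-6.
589 × 1e-6 = 0.000589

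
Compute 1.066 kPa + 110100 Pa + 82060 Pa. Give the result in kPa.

193.226 kPa

In kPa:
  1.066 kPa → 1.066
  110100 Pa = 110100 × 10⁻³ kPa = 110.1
  82060 Pa = 82060 × 10⁻³ kPa = 82.06
Sum: 1.066 + 110.1 + 82.06 = 193.226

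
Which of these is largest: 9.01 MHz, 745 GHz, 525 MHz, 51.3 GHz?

9.01 MHz = 9010000 Hz
745 GHz = 745000000000 Hz
525 MHz = 525000000 Hz
51.3 GHz = 51300000000 Hz

745 GHz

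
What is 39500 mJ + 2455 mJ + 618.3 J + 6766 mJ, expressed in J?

In J:
  39500 mJ = 39500e-3 J = 39.5
  2455 mJ = 2455e-3 J = 2.455
  618.3 J → 618.3
  6766 mJ = 6766e-3 J = 6.766
Sum: 39.5 + 2.455 + 618.3 + 6.766 = 667.021

667.021 J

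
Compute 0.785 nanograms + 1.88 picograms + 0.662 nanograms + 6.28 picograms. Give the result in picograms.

In picograms:
  0.785 nanograms = 0.785e3 picograms = 785
  1.88 picograms → 1.88
  0.662 nanograms = 0.662e3 picograms = 662
  6.28 picograms → 6.28
Sum: 785 + 1.88 + 662 + 6.28 = 1455.16

1455.16 picograms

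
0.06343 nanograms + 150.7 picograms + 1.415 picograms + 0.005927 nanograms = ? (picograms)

In picograms:
  0.06343 nanograms = 0.06343e3 picograms = 63.43
  150.7 picograms → 150.7
  1.415 picograms → 1.415
  0.005927 nanograms = 0.005927e3 picograms = 5.927
Sum: 63.43 + 150.7 + 1.415 + 5.927 = 221.472

221.472 picograms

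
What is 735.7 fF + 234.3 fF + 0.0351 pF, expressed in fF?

1005.1 fF

In fF:
  735.7 fF → 735.7
  234.3 fF → 234.3
  0.0351 pF = 0.0351 × 10^3 fF = 35.1
Sum: 735.7 + 234.3 + 35.1 = 1005.1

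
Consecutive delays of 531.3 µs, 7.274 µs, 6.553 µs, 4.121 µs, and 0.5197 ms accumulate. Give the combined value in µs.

In µs:
  531.3 µs → 531.3
  7.274 µs → 7.274
  6.553 µs → 6.553
  4.121 µs → 4.121
  0.5197 ms = 0.5197 × 10^3 µs = 519.7
Sum: 531.3 + 7.274 + 6.553 + 4.121 + 519.7 = 1068.948

1068.948 µs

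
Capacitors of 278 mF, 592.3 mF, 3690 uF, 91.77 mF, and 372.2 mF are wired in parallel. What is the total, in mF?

1337.96 mF

In mF:
  278 mF → 278
  592.3 mF → 592.3
  3690 uF = 3690 × 10^-3 mF = 3.69
  91.77 mF → 91.77
  372.2 mF → 372.2
Sum: 278 + 592.3 + 3.69 + 91.77 + 372.2 = 1337.96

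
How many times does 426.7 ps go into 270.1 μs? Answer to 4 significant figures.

(270.1e-6) / (426.7e-12) = 0.633e6

633000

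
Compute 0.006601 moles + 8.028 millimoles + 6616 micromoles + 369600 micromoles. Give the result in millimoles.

390.845 millimoles

In millimoles:
  0.006601 moles = 0.006601 × 10³ millimoles = 6.601
  8.028 millimoles → 8.028
  6616 micromoles = 6616 × 10⁻³ millimoles = 6.616
  369600 micromoles = 369600 × 10⁻³ millimoles = 369.6
Sum: 6.601 + 8.028 + 6.616 + 369.6 = 390.845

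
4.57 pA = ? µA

0.00000457 µA

pico = 10^-12, micro = 10^-6; factor is 10^-6.
4.57 × 10^-6 = 0.00000457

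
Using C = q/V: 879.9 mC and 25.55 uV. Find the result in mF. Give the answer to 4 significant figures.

34440000 mF

(879.9 × 10^-3) / (25.55 × 10^-6) = 34.4384 × 10^3 F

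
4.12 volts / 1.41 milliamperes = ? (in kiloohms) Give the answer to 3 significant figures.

2.92 kiloohms

(4.12) / (1.41 × 10⁻³) = 2.922 × 10³ Ω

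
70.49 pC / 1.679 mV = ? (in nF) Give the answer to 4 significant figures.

41.98 nF

(70.49e-12) / (1.679e-3) = 41.9833e-9 F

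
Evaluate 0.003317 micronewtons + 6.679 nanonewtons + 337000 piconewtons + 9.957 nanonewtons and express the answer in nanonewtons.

In nanonewtons:
  0.003317 micronewtons = 0.003317 × 10^3 nanonewtons = 3.317
  6.679 nanonewtons → 6.679
  337000 piconewtons = 337000 × 10^-3 nanonewtons = 337
  9.957 nanonewtons → 9.957
Sum: 3.317 + 6.679 + 337 + 9.957 = 356.953

356.953 nanonewtons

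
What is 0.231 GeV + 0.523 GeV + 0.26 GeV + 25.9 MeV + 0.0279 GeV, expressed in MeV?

1067.8 MeV

In MeV:
  0.231 GeV = 0.231e3 MeV = 231
  0.523 GeV = 0.523e3 MeV = 523
  0.26 GeV = 0.26e3 MeV = 260
  25.9 MeV → 25.9
  0.0279 GeV = 0.0279e3 MeV = 27.9
Sum: 231 + 523 + 260 + 25.9 + 27.9 = 1067.8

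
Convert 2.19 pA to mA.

pico = 1e-12, milli = 1e-3; factor is 1e-9.
2.19 × 1e-9 = 0.00000000219

0.00000000219 mA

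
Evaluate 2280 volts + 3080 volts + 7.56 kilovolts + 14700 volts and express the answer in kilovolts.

In kilovolts:
  2280 volts = 2280 × 10⁻³ kilovolts = 2.28
  3080 volts = 3080 × 10⁻³ kilovolts = 3.08
  7.56 kilovolts → 7.56
  14700 volts = 14700 × 10⁻³ kilovolts = 14.7
Sum: 2.28 + 3.08 + 7.56 + 14.7 = 27.62

27.62 kilovolts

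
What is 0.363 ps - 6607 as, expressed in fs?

In fs:
  0.363 ps = 0.363 × 10³ fs = 363
  6607 as = 6607 × 10⁻³ fs = 6.607
Difference: 363 - 6.607 = 356.393

356.393 fs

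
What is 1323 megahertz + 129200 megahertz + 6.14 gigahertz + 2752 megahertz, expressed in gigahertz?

In gigahertz:
  1323 megahertz = 1323 × 10^-3 gigahertz = 1.323
  129200 megahertz = 129200 × 10^-3 gigahertz = 129.2
  6.14 gigahertz → 6.14
  2752 megahertz = 2752 × 10^-3 gigahertz = 2.752
Sum: 1.323 + 129.2 + 6.14 + 2.752 = 139.415

139.415 gigahertz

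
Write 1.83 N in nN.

(no prefix) = 10⁰, nano = 10⁻⁹; factor is 10⁹.
1.83 × 10⁹ = 1830000000

1830000000 nN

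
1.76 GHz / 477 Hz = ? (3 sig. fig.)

(1.76 × 10^9) / (477) = 0.00369 × 10^9

3690000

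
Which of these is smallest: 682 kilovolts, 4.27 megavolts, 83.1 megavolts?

682 kilovolts

682 kilovolts = 682000 volts
4.27 megavolts = 4270000 volts
83.1 megavolts = 83100000 volts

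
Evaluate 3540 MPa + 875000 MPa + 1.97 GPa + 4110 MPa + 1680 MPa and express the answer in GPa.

In GPa:
  3540 MPa = 3540 × 10^-3 GPa = 3.54
  875000 MPa = 875000 × 10^-3 GPa = 875
  1.97 GPa → 1.97
  4110 MPa = 4110 × 10^-3 GPa = 4.11
  1680 MPa = 1680 × 10^-3 GPa = 1.68
Sum: 3.54 + 875 + 1.97 + 4.11 + 1.68 = 886.3

886.3 GPa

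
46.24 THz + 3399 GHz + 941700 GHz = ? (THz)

991.339 THz

In THz:
  46.24 THz → 46.24
  3399 GHz = 3399e-3 THz = 3.399
  941700 GHz = 941700e-3 THz = 941.7
Sum: 46.24 + 3.399 + 941.7 = 991.339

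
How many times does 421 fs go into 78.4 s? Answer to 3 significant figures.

(78.4) / (421 × 10^-15) = 0.1862 × 10^15

186000000000000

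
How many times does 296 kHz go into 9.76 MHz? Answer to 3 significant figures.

(9.76 × 10⁶) / (296 × 10³) = 0.03297 × 10³

33.0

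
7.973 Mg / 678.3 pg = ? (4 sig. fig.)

11750000000000000

(7.973 × 10⁶) / (678.3 × 10⁻¹²) = 0.011754 × 10¹⁸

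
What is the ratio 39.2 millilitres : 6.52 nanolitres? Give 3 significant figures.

(39.2e-3) / (6.52e-9) = 6.012e6

6010000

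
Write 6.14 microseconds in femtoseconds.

6140000000 femtoseconds

micro = 1e-6, femto = 1e-15; factor is 1e9.
6.14 × 1e9 = 6140000000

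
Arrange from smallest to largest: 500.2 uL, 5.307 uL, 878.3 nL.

878.3 nL < 5.307 uL < 500.2 uL

500.2 uL = 0.0005002 L
5.307 uL = 0.000005307 L
878.3 nL = 0.0000008783 L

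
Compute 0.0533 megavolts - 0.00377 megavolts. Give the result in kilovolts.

49.53 kilovolts

In kilovolts:
  0.0533 megavolts = 0.0533e3 kilovolts = 53.3
  0.00377 megavolts = 0.00377e3 kilovolts = 3.77
Difference: 53.3 - 3.77 = 49.53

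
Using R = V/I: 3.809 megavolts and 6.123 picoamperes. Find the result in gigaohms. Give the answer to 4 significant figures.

622100000 gigaohms

(3.809 × 10⁶) / (6.123 × 10⁻¹²) = 0.622081 × 10¹⁸ Ω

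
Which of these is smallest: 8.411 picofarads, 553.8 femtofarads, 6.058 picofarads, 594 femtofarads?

8.411 picofarads = 0.000000000008411 farads
553.8 femtofarads = 0.0000000000005538 farads
6.058 picofarads = 0.000000000006058 farads
594 femtofarads = 0.000000000000594 farads

553.8 femtofarads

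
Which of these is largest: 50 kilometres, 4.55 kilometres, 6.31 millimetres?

50 kilometres

50 kilometres = 50000 metres
4.55 kilometres = 4550 metres
6.31 millimetres = 0.00631 metres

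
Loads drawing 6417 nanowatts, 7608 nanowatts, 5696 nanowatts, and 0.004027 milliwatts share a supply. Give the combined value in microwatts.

In microwatts:
  6417 nanowatts = 6417 × 10⁻³ microwatts = 6.417
  7608 nanowatts = 7608 × 10⁻³ microwatts = 7.608
  5696 nanowatts = 5696 × 10⁻³ microwatts = 5.696
  0.004027 milliwatts = 0.004027 × 10³ microwatts = 4.027
Sum: 6.417 + 7.608 + 5.696 + 4.027 = 23.748

23.748 microwatts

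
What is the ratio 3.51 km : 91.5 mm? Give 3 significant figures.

(3.51e3) / (91.5e-3) = 0.03836e6

38400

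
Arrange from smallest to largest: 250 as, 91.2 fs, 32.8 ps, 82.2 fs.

250 as < 82.2 fs < 91.2 fs < 32.8 ps

250 as = 0.00000000000000025 s
91.2 fs = 0.0000000000000912 s
32.8 ps = 0.0000000000328 s
82.2 fs = 0.0000000000000822 s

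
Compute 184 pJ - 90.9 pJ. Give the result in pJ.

In pJ:
  184 pJ → 184
  90.9 pJ → 90.9
Difference: 184 - 90.9 = 93.1

93.1 pJ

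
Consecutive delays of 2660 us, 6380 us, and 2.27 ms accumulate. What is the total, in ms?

11.31 ms

In ms:
  2660 us = 2660 × 10⁻³ ms = 2.66
  6380 us = 6380 × 10⁻³ ms = 6.38
  2.27 ms → 2.27
Sum: 2.66 + 6.38 + 2.27 = 11.31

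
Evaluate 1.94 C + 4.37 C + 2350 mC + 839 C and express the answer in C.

847.66 C

In C:
  1.94 C → 1.94
  4.37 C → 4.37
  2350 mC = 2350 × 10^-3 C = 2.35
  839 C → 839
Sum: 1.94 + 4.37 + 2.35 + 839 = 847.66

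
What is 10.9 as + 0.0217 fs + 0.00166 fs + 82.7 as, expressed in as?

In as:
  10.9 as → 10.9
  0.0217 fs = 0.0217e3 as = 21.7
  0.00166 fs = 0.00166e3 as = 1.66
  82.7 as → 82.7
Sum: 10.9 + 21.7 + 1.66 + 82.7 = 116.96

116.96 as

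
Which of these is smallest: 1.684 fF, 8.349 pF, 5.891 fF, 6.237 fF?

1.684 fF = 0.000000000000001684 F
8.349 pF = 0.000000000008349 F
5.891 fF = 0.000000000000005891 F
6.237 fF = 0.000000000000006237 F

1.684 fF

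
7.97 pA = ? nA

0.00797 nA

pico = 10^-12, nano = 10^-9; factor is 10^-3.
7.97 × 10^-3 = 0.00797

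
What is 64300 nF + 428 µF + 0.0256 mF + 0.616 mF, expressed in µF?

In µF:
  64300 nF = 64300 × 10⁻³ µF = 64.3
  428 µF → 428
  0.0256 mF = 0.0256 × 10³ µF = 25.6
  0.616 mF = 0.616 × 10³ µF = 616
Sum: 64.3 + 428 + 25.6 + 616 = 1133.9

1133.9 µF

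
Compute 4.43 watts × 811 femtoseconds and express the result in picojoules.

3.59273 picojoules

4.43 × 811 × 10^-15 = 3592.73 × 10^-15 J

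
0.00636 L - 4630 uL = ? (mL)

In mL:
  0.00636 L = 0.00636e3 mL = 6.36
  4630 uL = 4630e-3 mL = 4.63
Difference: 6.36 - 4.63 = 1.73

1.73 mL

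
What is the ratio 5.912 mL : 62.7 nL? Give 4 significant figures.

94290

(5.912e-3) / (62.7e-9) = 0.09429e6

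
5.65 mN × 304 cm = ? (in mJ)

5.65 × 10⁻³ × 304 × 10⁻² = 1717.6 × 10⁻⁵ J

17.176 mJ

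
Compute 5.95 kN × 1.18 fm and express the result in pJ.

7.021 pJ

5.95e3 × 1.18e-15 = 7.021e-12 J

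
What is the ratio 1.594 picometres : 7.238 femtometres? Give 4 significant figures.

220.2

(1.594 × 10^-12) / (7.238 × 10^-15) = 0.22023 × 10^3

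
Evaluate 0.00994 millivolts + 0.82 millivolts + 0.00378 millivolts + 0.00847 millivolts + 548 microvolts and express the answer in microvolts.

1390.19 microvolts

In microvolts:
  0.00994 millivolts = 0.00994e3 microvolts = 9.94
  0.82 millivolts = 0.82e3 microvolts = 820
  0.00378 millivolts = 0.00378e3 microvolts = 3.78
  0.00847 millivolts = 0.00847e3 microvolts = 8.47
  548 microvolts → 548
Sum: 9.94 + 820 + 3.78 + 8.47 + 548 = 1390.19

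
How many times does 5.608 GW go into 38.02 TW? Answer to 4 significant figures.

(38.02 × 10^12) / (5.608 × 10^9) = 6.7796 × 10^3

6780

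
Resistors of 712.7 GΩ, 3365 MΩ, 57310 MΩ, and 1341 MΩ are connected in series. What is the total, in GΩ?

774.716 GΩ

In GΩ:
  712.7 GΩ → 712.7
  3365 MΩ = 3365 × 10⁻³ GΩ = 3.365
  57310 MΩ = 57310 × 10⁻³ GΩ = 57.31
  1341 MΩ = 1341 × 10⁻³ GΩ = 1.341
Sum: 712.7 + 3.365 + 57.31 + 1.341 = 774.716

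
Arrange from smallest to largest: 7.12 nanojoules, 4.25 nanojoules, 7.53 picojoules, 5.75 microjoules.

7.12 nanojoules = 0.00000000712 joules
4.25 nanojoules = 0.00000000425 joules
7.53 picojoules = 0.00000000000753 joules
5.75 microjoules = 0.00000575 joules

7.53 picojoules < 4.25 nanojoules < 7.12 nanojoules < 5.75 microjoules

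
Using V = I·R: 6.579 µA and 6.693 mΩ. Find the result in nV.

44.033247 nV

6.579 × 10^-6 × 6.693 × 10^-3 = 44.033247 × 10^-9 V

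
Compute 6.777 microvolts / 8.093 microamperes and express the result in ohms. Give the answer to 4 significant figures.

0.8374 ohms

(6.777e-6) / (8.093e-6) = 0.83739 Ω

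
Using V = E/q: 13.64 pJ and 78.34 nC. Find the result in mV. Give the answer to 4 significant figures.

(13.64 × 10⁻¹²) / (78.34 × 10⁻⁹) = 0.174113 × 10⁻³ V

0.1741 mV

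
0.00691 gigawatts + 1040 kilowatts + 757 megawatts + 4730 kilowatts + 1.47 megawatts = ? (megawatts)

In megawatts:
  0.00691 gigawatts = 0.00691 × 10³ megawatts = 6.91
  1040 kilowatts = 1040 × 10⁻³ megawatts = 1.04
  757 megawatts → 757
  4730 kilowatts = 4730 × 10⁻³ megawatts = 4.73
  1.47 megawatts → 1.47
Sum: 6.91 + 1.04 + 757 + 4.73 + 1.47 = 771.15

771.15 megawatts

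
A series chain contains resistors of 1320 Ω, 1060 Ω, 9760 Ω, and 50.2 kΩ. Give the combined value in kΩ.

In kΩ:
  1320 Ω = 1320 × 10⁻³ kΩ = 1.32
  1060 Ω = 1060 × 10⁻³ kΩ = 1.06
  9760 Ω = 9760 × 10⁻³ kΩ = 9.76
  50.2 kΩ → 50.2
Sum: 1.32 + 1.06 + 9.76 + 50.2 = 62.34

62.34 kΩ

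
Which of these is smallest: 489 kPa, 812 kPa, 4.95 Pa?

4.95 Pa

489 kPa = 489000 Pa
812 kPa = 812000 Pa
4.95 Pa = 4.95 Pa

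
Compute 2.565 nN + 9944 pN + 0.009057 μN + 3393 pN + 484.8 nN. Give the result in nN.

In nN:
  2.565 nN → 2.565
  9944 pN = 9944e-3 nN = 9.944
  0.009057 μN = 0.009057e3 nN = 9.057
  3393 pN = 3393e-3 nN = 3.393
  484.8 nN → 484.8
Sum: 2.565 + 9.944 + 9.057 + 3.393 + 484.8 = 509.759

509.759 nN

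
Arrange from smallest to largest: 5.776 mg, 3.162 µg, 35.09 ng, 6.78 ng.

6.78 ng < 35.09 ng < 3.162 µg < 5.776 mg

5.776 mg = 0.005776 g
3.162 µg = 0.000003162 g
35.09 ng = 0.00000003509 g
6.78 ng = 0.00000000678 g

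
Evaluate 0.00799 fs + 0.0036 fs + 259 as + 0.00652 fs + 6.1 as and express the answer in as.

283.21 as

In as:
  0.00799 fs = 0.00799e3 as = 7.99
  0.0036 fs = 0.0036e3 as = 3.6
  259 as → 259
  0.00652 fs = 0.00652e3 as = 6.52
  6.1 as → 6.1
Sum: 7.99 + 3.6 + 259 + 6.52 + 6.1 = 283.21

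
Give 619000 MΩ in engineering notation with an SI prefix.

619 GΩ

= 619e9 Ω; 1e9 is giga.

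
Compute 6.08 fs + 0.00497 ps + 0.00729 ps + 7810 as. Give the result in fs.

26.15 fs

In fs:
  6.08 fs → 6.08
  0.00497 ps = 0.00497e3 fs = 4.97
  0.00729 ps = 0.00729e3 fs = 7.29
  7810 as = 7810e-3 fs = 7.81
Sum: 6.08 + 4.97 + 7.29 + 7.81 = 26.15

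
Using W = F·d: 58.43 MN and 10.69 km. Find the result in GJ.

58.43 × 10^6 × 10.69 × 10^3 = 624.6167 × 10^9 J

624.6167 GJ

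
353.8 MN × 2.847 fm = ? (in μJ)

353.8 × 10^6 × 2.847 × 10^-15 = 1007.2686 × 10^-9 J

1.0072686 μJ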